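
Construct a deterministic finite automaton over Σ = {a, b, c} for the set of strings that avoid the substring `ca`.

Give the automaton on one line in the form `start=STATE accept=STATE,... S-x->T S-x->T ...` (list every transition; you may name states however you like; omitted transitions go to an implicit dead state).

This is the complement of 'contains `ca`'. Use the same substring-matching states — S0 through S2 holding how much of `ca` has just been matched — but flip the accepting set: everything except the trap S2 accepts.
With 3 states:
        a   b   c  
>* S0   S0  S0  S1 
 * S1   S2  S0  S1 
   S2   S2  S2  S2 
(> = start, * = accepting)

start=S0 accept=S0,S1 S0-a->S0 S0-b->S0 S0-c->S1 S1-a->S2 S1-b->S0 S1-c->S1 S2-a->S2 S2-b->S2 S2-c->S2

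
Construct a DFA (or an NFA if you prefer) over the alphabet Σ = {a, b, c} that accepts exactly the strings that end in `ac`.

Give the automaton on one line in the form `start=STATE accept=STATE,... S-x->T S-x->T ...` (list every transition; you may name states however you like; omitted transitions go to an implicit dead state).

Let each state record the length of the longest suffix of the input read so far that is also a prefix of `ac`. S1 means the last symbol is `a`; S2 means the last 2 symbols are `ac`. Accept only at S2, where the string currently ends in `ac`.
3 states suffice.
        a   b   c  
>  S0   S1  S0  S0 
   S1   S1  S0  S2 
 * S2   S1  S0  S0 
(> = start, * = accepting)

start=S0 accept=S2 S0-a->S1 S0-b->S0 S0-c->S0 S1-a->S1 S1-b->S0 S1-c->S2 S2-a->S1 S2-b->S0 S2-c->S0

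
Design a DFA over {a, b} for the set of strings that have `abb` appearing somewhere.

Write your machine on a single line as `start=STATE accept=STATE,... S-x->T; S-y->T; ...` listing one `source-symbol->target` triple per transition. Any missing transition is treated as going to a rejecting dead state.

States q0..q2 record the length of the longest prefix of `abb` that matches the current input suffix. Reaching q3 means `abb` has been seen, and we stay there forever. Accept from q3.
        a   b  
>  q0   q1  q0 
   q1   q1  q2 
   q2   q1  q3 
 * q3   q3  q3 
(> = start, * = accepting)

start=q0; accept=q3; q0-a->q1; q0-b->q0; q1-a->q1; q1-b->q2; q2-a->q1; q2-b->q3; q3-a->q3; q3-b->q3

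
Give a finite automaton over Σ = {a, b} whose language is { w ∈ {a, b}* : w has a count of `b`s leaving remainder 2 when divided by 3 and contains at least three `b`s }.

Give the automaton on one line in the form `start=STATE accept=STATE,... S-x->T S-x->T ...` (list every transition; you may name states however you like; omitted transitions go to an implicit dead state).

Build one automaton per condition and run them in lockstep. One (3 states) tracks the count of `b`s modulo 3; the other (5 states) tracks the count of `b`s, saturating at 4. Each combined state is a pair, one component from each; accept when both components accept.
A 7-state machine:
        a   b  
>  q0   q0  q1 
   q1   q1  q2 
   q2   q2  q3 
   q3   q3  q4 
   q4   q4  q5 
 * q5   q5  q6 
   q6   q6  q4 
(> = start, * = accepting)

start=q0 accept=q5 q0-a->q0 q0-b->q1 q1-a->q1 q1-b->q2 q2-a->q2 q2-b->q3 q3-a->q3 q3-b->q4 q4-a->q4 q4-b->q5 q5-a->q5 q5-b->q6 q6-a->q6 q6-b->q4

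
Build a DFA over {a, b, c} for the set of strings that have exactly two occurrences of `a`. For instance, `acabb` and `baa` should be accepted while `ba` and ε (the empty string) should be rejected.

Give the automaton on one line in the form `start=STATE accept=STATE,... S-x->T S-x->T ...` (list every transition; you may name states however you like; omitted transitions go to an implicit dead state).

Only the number of `a`s matters, and only up to 3. Make a chain q0 → q1 → q2 → q3 advanced by each `a` (with q3 absorbing); every other symbol self-loops. The accepting set is {q2}.
With 4 states:
        a   b   c  
>  q0   q1  q0  q0 
   q1   q2  q1  q1 
 * q2   q3  q2  q2 
   q3   q3  q3  q3 
(> = start, * = accepting)

start=q0 accept=q2 q0-a->q1 q0-b->q0 q0-c->q0 q1-a->q2 q1-b->q1 q1-c->q1 q2-a->q3 q2-b->q2 q2-c->q2 q3-a->q3 q3-b->q3 q3-c->q3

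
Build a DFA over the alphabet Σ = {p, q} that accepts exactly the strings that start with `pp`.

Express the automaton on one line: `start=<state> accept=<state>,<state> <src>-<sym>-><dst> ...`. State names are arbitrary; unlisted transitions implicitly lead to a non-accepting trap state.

Check the first 2 symbols one by one: A through B record how many have matched `pp` so far; any wrong symbol goes to the dead state D. After all 2 match we enter the accepting sink C.
4 states suffice.
       p  q 
>  A   B  D 
   B   C  D 
 * C   C  C 
   D   D  D 
(> = start, * = accepting)

start=A accept=C A-p->B A-q->D B-p->C B-q->D C-p->C C-q->C D-p->D D-q->D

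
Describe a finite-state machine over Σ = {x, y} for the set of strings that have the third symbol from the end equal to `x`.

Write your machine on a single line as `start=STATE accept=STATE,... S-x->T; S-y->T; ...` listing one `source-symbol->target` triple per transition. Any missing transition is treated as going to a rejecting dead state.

start=A; accept=H,I,J,K; A-x->B; A-y->C; B-x->D; B-y->E; C-x->F; C-y->G; D-x->H; D-y->I; E-x->J; E-y->K; F-x->L; F-y->M; G-x->N; G-y->O; H-x->H; H-y->I; I-x->J; I-y->K; J-x->L; J-y->M; K-x->N; K-y->O; L-x->H; L-y->I; M-x->J; M-y->K; N-x->L; N-y->M; O-x->N; O-y->O

Because acceptance depends on a position counted from the end, the machine has to buffer the most recent 3 symbols. Make each state the string of the last up-to-3 symbols read; on input `x` shift the window left and append `x`. Accept when the buffered window has length 3 and begins with `x`.
With 15 states:
       x  y 
>  A   B  C 
   B   D  E 
   C   F  G 
   D   H  I 
   E   J  K 
   F   L  M 
   G   N  O 
 * H   H  I 
 * I   J  K 
 * J   L  M 
 * K   N  O 
   L   H  I 
   M   J  K 
   N   L  M 
   O   N  O 
(> = start, * = accepting)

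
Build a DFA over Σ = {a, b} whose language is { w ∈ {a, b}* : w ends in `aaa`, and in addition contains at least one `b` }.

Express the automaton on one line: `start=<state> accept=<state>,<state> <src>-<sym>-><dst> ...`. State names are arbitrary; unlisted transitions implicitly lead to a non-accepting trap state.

start=q0 accept=q4 q0-a->q0 q0-b->q1 q1-a->q2 q1-b->q1 q2-a->q3 q2-b->q1 q3-a->q4 q3-b->q1 q4-a->q4 q4-b->q1

Handle the two conditions separately and then intersect. One (4 states) tracks how much of the suffix `aaa` has currently been matched; the other (3 states) tracks the count of `b`s, saturating at 2. Each combined state is a pair, one component from each; accept when both components accept. Equivalent product states are then merged.
With 5 states:
        a   b  
>  q0   q0  q1 
   q1   q2  q1 
   q2   q3  q1 
   q3   q4  q1 
 * q4   q4  q1 
(> = start, * = accepting)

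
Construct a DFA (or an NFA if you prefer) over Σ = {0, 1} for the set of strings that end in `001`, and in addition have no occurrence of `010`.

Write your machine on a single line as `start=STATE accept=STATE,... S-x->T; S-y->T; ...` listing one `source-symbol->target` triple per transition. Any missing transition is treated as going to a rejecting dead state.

Build one automaton per condition and run them in lockstep. The first has 4 states tracking how much of the suffix `001` has currently been matched; the second has 4 states tracking partial matches of the forbidden pattern `010`. A product state is a pair (one from each), accepting exactly when both do.
A 9-state machine:
        0   1  
>  q0   q1  q0 
   q1   q2  q3 
   q2   q2  q4 
   q3   q5  q0 
 * q4   q5  q0 
   q5   q6  q7 
   q6   q6  q8 
   q7   q5  q7 
   q8   q5  q7 
(> = start, * = accepting)

start=q0; accept=q4; q0-0->q1; q0-1->q0; q1-0->q2; q1-1->q3; q2-0->q2; q2-1->q4; q3-0->q5; q3-1->q0; q4-0->q5; q4-1->q0; q5-0->q6; q5-1->q7; q6-0->q6; q6-1->q8; q7-0->q5; q7-1->q7; q8-0->q5; q8-1->q7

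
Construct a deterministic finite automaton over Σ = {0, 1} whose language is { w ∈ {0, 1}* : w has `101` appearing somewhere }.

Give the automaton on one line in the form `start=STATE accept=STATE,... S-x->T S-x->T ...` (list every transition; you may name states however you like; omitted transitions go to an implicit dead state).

Track how much of `101` has been matched so far: state q0 is no progress, q3 is the absorbing accept state reached once `101` has occurred. Intermediate states record partial matches; on a mismatch, fall back to the longest reusable overlap.
        0   1  
>  q0   q0  q1 
   q1   q2  q1 
   q2   q0  q3 
 * q3   q3  q3 
(> = start, * = accepting)

start=q0 accept=q3 q0-0->q0 q0-1->q1 q1-0->q2 q1-1->q1 q2-0->q0 q2-1->q3 q3-0->q3 q3-1->q3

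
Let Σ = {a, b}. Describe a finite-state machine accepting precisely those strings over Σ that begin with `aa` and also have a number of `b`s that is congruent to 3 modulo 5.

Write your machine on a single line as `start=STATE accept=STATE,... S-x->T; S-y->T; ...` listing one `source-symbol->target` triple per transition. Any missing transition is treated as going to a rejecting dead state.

start=S0; accept=S6; S0-a->S1; S0-b->S2; S1-a->S3; S1-b->S2; S2-a->S2; S2-b->S2; S3-a->S3; S3-b->S4; S4-a->S4; S4-b->S5; S5-a->S5; S5-b->S6; S6-a->S6; S6-b->S7; S7-a->S7; S7-b->S3

Build one automaton per condition and run them in lockstep. The first has 4 states tracking whether the input so far still matches the prefix `aa`; the second has 5 states tracking the count of `b`s modulo 5. A product state is a pair (one from each), accepting exactly when both do. Equivalent product states are then merged.
With 8 states:
        a   b  
>  S0   S1  S2 
   S1   S3  S2 
   S2   S2  S2 
   S3   S3  S4 
   S4   S4  S5 
   S5   S5  S6 
 * S6   S6  S7 
   S7   S7  S3 
(> = start, * = accepting)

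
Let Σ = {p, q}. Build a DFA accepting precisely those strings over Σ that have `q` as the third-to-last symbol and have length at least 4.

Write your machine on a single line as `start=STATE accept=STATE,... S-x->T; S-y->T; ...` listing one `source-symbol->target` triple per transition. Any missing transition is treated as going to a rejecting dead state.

start=S0; accept=S5,S6,S7,S8; S0-p->S1; S0-q->S1; S1-p->S1; S1-q->S2; S2-p->S3; S2-q->S4; S3-p->S5; S3-q->S6; S4-p->S7; S4-q->S8; S5-p->S1; S5-q->S2; S6-p->S3; S6-q->S4; S7-p->S5; S7-q->S6; S8-p->S7; S8-q->S8

Run two small machines in parallel and take their product. The first has 15 states tracking the last 3 symbols read; the second has 6 states tracking the input length, saturating at 5. A product state is a pair (one from each), accepting exactly when both do. After merging equivalent states the machine shrinks.
        p   q  
>  S0   S1  S1 
   S1   S1  S2 
   S2   S3  S4 
   S3   S5  S6 
   S4   S7  S8 
 * S5   S1  S2 
 * S6   S3  S4 
 * S7   S5  S6 
 * S8   S7  S8 
(> = start, * = accepting)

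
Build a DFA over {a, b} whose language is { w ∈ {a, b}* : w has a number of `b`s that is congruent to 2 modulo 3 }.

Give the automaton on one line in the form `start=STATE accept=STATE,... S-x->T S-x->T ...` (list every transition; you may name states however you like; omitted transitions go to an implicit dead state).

The only thing that matters is how many `b`s have appeared, reduced mod 3. Use one state per residue: S0 for 0, …, S2 for 2. Reading `b` moves to the next residue; anything else stays put. S2 is accepting.
With 3 states:
        a   b  
>  S0   S0  S1 
   S1   S1  S2 
 * S2   S2  S0 
(> = start, * = accepting)

start=S0 accept=S2 S0-a->S0 S0-b->S1 S1-a->S1 S1-b->S2 S2-a->S2 S2-b->S0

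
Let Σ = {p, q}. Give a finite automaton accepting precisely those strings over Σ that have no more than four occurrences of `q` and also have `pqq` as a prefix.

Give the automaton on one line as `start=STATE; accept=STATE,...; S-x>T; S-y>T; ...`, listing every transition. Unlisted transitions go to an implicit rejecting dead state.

Run two small machines in parallel and take their product. One (6 states) tracks the count of `q`s, saturating at 5; the other (5 states) tracks whether the input so far still matches the prefix `pqq`. Each combined state is a pair, one component from each; accept when both components accept. Minimizing collapses redundant product states.
7 states suffice.
        p   q  
>  S0   S1  S2 
   S1   S2  S3 
   S2   S2  S2 
   S3   S2  S4 
 * S4   S4  S5 
 * S5   S5  S6 
 * S6   S6  S2 
(> = start, * = accepting)

start=S0; accept=S4,S5,S6; S0-p>S1; S0-q>S2; S1-p>S2; S1-q>S3; S2-p>S2; S2-q>S2; S3-p>S2; S3-q>S4; S4-p>S4; S4-q>S5; S5-p>S5; S5-q>S6; S6-p>S6; S6-q>S2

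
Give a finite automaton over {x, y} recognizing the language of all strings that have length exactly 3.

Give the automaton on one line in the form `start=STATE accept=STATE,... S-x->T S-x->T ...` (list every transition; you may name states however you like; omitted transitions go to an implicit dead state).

start=s0 accept=s3 s0-x->s1 s0-y->s1 s1-x->s2 s1-y->s2 s2-x->s3 s2-y->s3 s3-x->s4 s3-y->s4 s4-x->s4 s4-y->s4

We only need to distinguish lengths 0, 1, …, 3, and '>3'. Chain s0 → s1 → s2 → s3 → s4 on every symbol, with s4 looping. Accepting states: {s3}.
5 states suffice.
        x   y  
>  s0   s1  s1 
   s1   s2  s2 
   s2   s3  s3 
 * s3   s4  s4 
   s4   s4  s4 
(> = start, * = accepting)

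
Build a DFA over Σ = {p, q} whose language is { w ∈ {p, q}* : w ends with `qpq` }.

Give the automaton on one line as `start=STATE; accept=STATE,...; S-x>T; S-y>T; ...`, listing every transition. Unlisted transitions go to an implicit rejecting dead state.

Let each state record the length of the longest suffix of the input read so far that is also a prefix of `qpq`. S1 means the last symbol is `q`; S2 means the last 2 symbols are `qp`; S3 means the last 3 symbols are `qpq`. Accept only at S3, where the string currently ends in `qpq`.
        p   q  
>  S0   S0  S1 
   S1   S2  S1 
   S2   S0  S3 
 * S3   S2  S1 
(> = start, * = accepting)

start=S0; accept=S3; S0-p>S0; S0-q>S1; S1-p>S2; S1-q>S1; S2-p>S0; S2-q>S3; S3-p>S2; S3-q>S1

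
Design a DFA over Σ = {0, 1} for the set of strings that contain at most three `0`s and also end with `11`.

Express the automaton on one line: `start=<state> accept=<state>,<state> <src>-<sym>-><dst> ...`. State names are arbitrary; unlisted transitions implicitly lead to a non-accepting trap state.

Handle the two conditions separately and then intersect. The first has 5 states tracking the count of `0`s, saturating at 4; the second has 3 states tracking how much of the suffix `11` has currently been matched. A product state is a pair (one from each), accepting exactly when both do.
          0    1  
>  q0     q1   q2 
   q1     q3   q4 
   q2     q1   q5 
   q3     q6   q7 
   q4     q3   q8 
 * q5     q1   q5 
   q6     q9  q10 
   q7     q6  q11 
 * q8     q3   q8 
   q9     q9  q12 
   q10    q9  q13 
 * q11    q6  q11 
   q12    q9  q14 
 * q13    q9  q13 
   q14    q9  q14 
(> = start, * = accepting)

start=q0 accept=q5,q8,q11,q13 q0-0->q1 q0-1->q2 q1-0->q3 q1-1->q4 q2-0->q1 q2-1->q5 q3-0->q6 q3-1->q7 q4-0->q3 q4-1->q8 q5-0->q1 q5-1->q5 q6-0->q9 q6-1->q10 q7-0->q6 q7-1->q11 q8-0->q3 q8-1->q8 q9-0->q9 q9-1->q12 q10-0->q9 q10-1->q13 q11-0->q6 q11-1->q11 q12-0->q9 q12-1->q14 q13-0->q9 q13-1->q13 q14-0->q9 q14-1->q14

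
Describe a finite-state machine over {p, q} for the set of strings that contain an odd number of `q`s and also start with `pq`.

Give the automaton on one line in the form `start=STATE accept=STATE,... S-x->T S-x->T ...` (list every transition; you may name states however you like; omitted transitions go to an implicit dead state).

start=s0 accept=s3 s0-p->s1 s0-q->s2 s1-p->s2 s1-q->s3 s2-p->s2 s2-q->s2 s3-p->s3 s3-q->s4 s4-p->s4 s4-q->s3

Build one automaton per condition and run them in lockstep. One (2 states) tracks the count of `q`s modulo 2; the other (4 states) tracks whether the input so far still matches the prefix `pq`. Each combined state is a pair, one component from each; accept when both components accept. Minimizing collapses redundant product states.
        p   q  
>  s0   s1  s2 
   s1   s2  s3 
   s2   s2  s2 
 * s3   s3  s4 
   s4   s4  s3 
(> = start, * = accepting)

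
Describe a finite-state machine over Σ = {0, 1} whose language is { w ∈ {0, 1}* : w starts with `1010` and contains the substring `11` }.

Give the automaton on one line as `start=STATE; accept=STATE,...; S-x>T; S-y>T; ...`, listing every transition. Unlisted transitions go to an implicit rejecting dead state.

start=A; accept=J; A-0>B; A-1>C; B-0>B; B-1>D; C-0>E; C-1>F; D-0>B; D-1>F; E-0>B; E-1>G; F-0>F; F-1>F; G-0>H; G-1>F; H-0>H; H-1>I; I-0>H; I-1>J; J-0>J; J-1>J

Handle the two conditions separately and then intersect. The first has 6 states tracking whether the input so far still matches the prefix `1010`; the second has 3 states tracking whether and how much of `11` has been seen. A product state is a pair (one from each), accepting exactly when both do.
       0  1 
>  A   B  C 
   B   B  D 
   C   E  F 
   D   B  F 
   E   B  G 
   F   F  F 
   G   H  F 
   H   H  I 
   I   H  J 
 * J   J  J 
(> = start, * = accepting)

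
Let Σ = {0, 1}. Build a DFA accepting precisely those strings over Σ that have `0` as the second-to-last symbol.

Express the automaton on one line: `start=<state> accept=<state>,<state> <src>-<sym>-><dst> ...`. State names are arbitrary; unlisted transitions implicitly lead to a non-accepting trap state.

start=q0 accept=q3,q4 q0-0->q1 q0-1->q2 q1-0->q3 q1-1->q4 q2-0->q5 q2-1->q6 q3-0->q3 q3-1->q4 q4-0->q5 q4-1->q6 q5-0->q3 q5-1->q4 q6-0->q5 q6-1->q6

Because acceptance depends on a position counted from the end, the machine has to buffer the most recent 2 symbols. Make each state the string of the last up-to-2 symbols read; on input `x` shift the window left and append `x`. Accept when the buffered window has length 2 and begins with `0`.
A 7-state machine:
        0   1  
>  q0   q1  q2 
   q1   q3  q4 
   q2   q5  q6 
 * q3   q3  q4 
 * q4   q5  q6 
   q5   q3  q4 
   q6   q5  q6 
(> = start, * = accepting)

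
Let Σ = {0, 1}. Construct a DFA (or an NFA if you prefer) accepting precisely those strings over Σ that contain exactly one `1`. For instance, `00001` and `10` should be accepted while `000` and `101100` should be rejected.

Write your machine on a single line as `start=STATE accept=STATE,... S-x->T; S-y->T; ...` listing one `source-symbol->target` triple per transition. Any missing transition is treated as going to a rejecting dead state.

Count `1`s, saturating at 2: state A means no `1` yet, B means one `1` seen, C means more than one. Each `1` increments (capped at C); other symbols loop. Accept from {B}.
With 3 states:
       0  1 
>  A   A  B 
 * B   B  C 
   C   C  C 
(> = start, * = accepting)

start=A; accept=B; A-0->A; A-1->B; B-0->B; B-1->C; C-0->C; C-1->C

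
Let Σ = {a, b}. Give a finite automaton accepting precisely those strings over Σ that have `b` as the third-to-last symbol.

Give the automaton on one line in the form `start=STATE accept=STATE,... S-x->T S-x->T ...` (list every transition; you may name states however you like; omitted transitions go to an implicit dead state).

start=q0 accept=q11,q12,q13,q14 q0-a->q1 q0-b->q2 q1-a->q3 q1-b->q4 q2-a->q5 q2-b->q6 q3-a->q7 q3-b->q8 q4-a->q9 q4-b->q10 q5-a->q11 q5-b->q12 q6-a->q13 q6-b->q14 q7-a->q7 q7-b->q8 q8-a->q9 q8-b->q10 q9-a->q11 q9-b->q12 q10-a->q13 q10-b->q14 q11-a->q7 q11-b->q8 q12-a->q9 q12-b->q10 q13-a->q11 q13-b->q12 q14-a->q13 q14-b->q14

A DFA must remember the last 3 symbols (since which symbol is third-to-last isn't known until the input ends). Use one state per possible window of the last ≤3 symbols; accept from those whose window starts with `b`.
15 states suffice.
          a    b  
>  q0     q1   q2 
   q1     q3   q4 
   q2     q5   q6 
   q3     q7   q8 
   q4     q9  q10 
   q5    q11  q12 
   q6    q13  q14 
   q7     q7   q8 
   q8     q9  q10 
   q9    q11  q12 
   q10   q13  q14 
 * q11    q7   q8 
 * q12    q9  q10 
 * q13   q11  q12 
 * q14   q13  q14 
(> = start, * = accepting)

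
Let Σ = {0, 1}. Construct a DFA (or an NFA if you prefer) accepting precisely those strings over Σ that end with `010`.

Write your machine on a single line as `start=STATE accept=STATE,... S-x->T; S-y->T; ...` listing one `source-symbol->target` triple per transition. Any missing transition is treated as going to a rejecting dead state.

start=q0; accept=q3; q0-0->q1; q0-1->q0; q1-0->q1; q1-1->q2; q2-0->q3; q2-1->q0; q3-0->q1; q3-1->q2

Let each state record the length of the longest suffix of the input read so far that is also a prefix of `010`. q1 means the last symbol is `0`; q2 means the last 2 symbols are `01`; q3 means the last 3 symbols are `010`. Accept only at q3, where the string currently ends in `010`.
4 states suffice.
        0   1  
>  q0   q1  q0 
   q1   q1  q2 
   q2   q3  q0 
 * q3   q1  q2 
(> = start, * = accepting)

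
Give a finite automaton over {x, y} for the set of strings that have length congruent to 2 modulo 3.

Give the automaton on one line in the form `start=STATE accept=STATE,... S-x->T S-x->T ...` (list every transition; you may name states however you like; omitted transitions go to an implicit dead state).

Only the length mod 3 matters, so use a 3-cycle: from any state, every input symbol moves to the next state, wrapping s2 back to s0. Mark s2 accepting.
With 3 states:
        x   y  
>  s0   s1  s1 
   s1   s2  s2 
 * s2   s0  s0 
(> = start, * = accepting)

start=s0 accept=s2 s0-x->s1 s0-y->s1 s1-x->s2 s1-y->s2 s2-x->s0 s2-y->s0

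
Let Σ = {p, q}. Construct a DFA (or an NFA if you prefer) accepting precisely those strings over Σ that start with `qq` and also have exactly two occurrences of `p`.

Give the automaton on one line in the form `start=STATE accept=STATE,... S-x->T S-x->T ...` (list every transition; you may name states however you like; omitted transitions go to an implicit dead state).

Handle the two conditions separately and then intersect. The first has 4 states tracking whether the input so far still matches the prefix `qq`; the second has 4 states tracking the count of `p`s, saturating at 3. A product state is a pair (one from each), accepting exactly when both do. Equivalent product states are then merged.
With 6 states:
        p   q  
>  S0   S1  S2 
   S1   S1  S1 
   S2   S1  S3 
   S3   S4  S3 
   S4   S5  S4 
 * S5   S1  S5 
(> = start, * = accepting)

start=S0 accept=S5 S0-p->S1 S0-q->S2 S1-p->S1 S1-q->S1 S2-p->S1 S2-q->S3 S3-p->S4 S3-q->S3 S4-p->S5 S4-q->S4 S5-p->S1 S5-q->S5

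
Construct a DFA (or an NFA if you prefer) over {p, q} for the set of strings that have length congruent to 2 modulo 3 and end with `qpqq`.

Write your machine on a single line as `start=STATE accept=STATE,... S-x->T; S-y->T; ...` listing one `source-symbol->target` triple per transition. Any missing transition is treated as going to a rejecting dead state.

Handle the two conditions separately and then intersect. The first has 3 states tracking the input length modulo 3; the second has 5 states tracking how much of the suffix `qpqq` has currently been matched. A product state is a pair (one from each), accepting exactly when both do.
15 states suffice.
          p    q  
>  s0     s1   s2 
   s1     s3   s4 
   s2     s5   s4 
   s3     s0   s6 
   s4     s7   s6 
   s5     s0   s8 
   s6     s9   s2 
   s7     s1  s10 
   s8     s9  s11 
   s9     s3  s12 
   s10    s5  s13 
   s11    s5   s4 
   s12    s7  s14 
 * s13    s7   s6 
   s14    s9   s2 
(> = start, * = accepting)

start=s0; accept=s13; s0-p->s1; s0-q->s2; s1-p->s3; s1-q->s4; s2-p->s5; s2-q->s4; s3-p->s0; s3-q->s6; s4-p->s7; s4-q->s6; s5-p->s0; s5-q->s8; s6-p->s9; s6-q->s2; s7-p->s1; s7-q->s10; s8-p->s9; s8-q->s11; s9-p->s3; s9-q->s12; s10-p->s5; s10-q->s13; s11-p->s5; s11-q->s4; s12-p->s7; s12-q->s14; s13-p->s7; s13-q->s6; s14-p->s9; s14-q->s2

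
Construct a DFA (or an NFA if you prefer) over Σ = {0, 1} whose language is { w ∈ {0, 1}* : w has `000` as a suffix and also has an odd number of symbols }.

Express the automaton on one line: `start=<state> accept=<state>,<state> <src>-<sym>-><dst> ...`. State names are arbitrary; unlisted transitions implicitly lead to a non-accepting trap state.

Run two small machines in parallel and take their product. One (4 states) tracks how much of the suffix `000` has currently been matched; the other (2 states) tracks the input length modulo 2. Each combined state is a pair, one component from each; accept when both components accept. Equivalent product states are then merged.
5 states suffice.
        0   1  
>  q0   q1  q2 
   q1   q3  q0 
   q2   q0  q0 
   q3   q4  q2 
 * q4   q3  q0 
(> = start, * = accepting)

start=q0 accept=q4 q0-0->q1 q0-1->q2 q1-0->q3 q1-1->q0 q2-0->q0 q2-1->q0 q3-0->q4 q3-1->q2 q4-0->q3 q4-1->q0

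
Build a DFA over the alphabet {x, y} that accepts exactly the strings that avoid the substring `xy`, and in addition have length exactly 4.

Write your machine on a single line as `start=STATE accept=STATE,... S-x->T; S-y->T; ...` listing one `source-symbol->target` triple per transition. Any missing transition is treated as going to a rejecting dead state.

Build one automaton per condition and run them in lockstep. One (3 states) tracks partial matches of the forbidden pattern `xy`; the other (6 states) tracks the input length, saturating at 5. Each combined state is a pair, one component from each; accept when both components accept. Equivalent product states are then merged.
        x   y  
>  q0   q1  q2 
   q1   q3  q4 
   q2   q3  q5 
   q3   q6  q4 
   q4   q4  q4 
   q5   q6  q7 
   q6   q8  q4 
   q7   q8  q8 
 * q8   q4  q4 
(> = start, * = accepting)

start=q0; accept=q8; q0-x->q1; q0-y->q2; q1-x->q3; q1-y->q4; q2-x->q3; q2-y->q5; q3-x->q6; q3-y->q4; q4-x->q4; q4-y->q4; q5-x->q6; q5-y->q7; q6-x->q8; q6-y->q4; q7-x->q8; q7-y->q8; q8-x->q4; q8-y->q4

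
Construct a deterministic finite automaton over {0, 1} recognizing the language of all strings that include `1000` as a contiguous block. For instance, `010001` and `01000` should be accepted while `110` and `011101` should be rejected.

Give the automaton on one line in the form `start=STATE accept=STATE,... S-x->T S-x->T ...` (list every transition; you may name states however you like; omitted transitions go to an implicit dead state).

start=q0 accept=q4 q0-0->q0 q0-1->q1 q1-0->q2 q1-1->q1 q2-0->q3 q2-1->q1 q3-0->q4 q3-1->q1 q4-0->q4 q4-1->q4

Track how much of `1000` has been matched so far: state q0 is no progress, q4 is the absorbing accept state reached once `1000` has occurred. Intermediate states record partial matches; on a mismatch, fall back to the longest reusable overlap.
With 5 states:
        0   1  
>  q0   q0  q1 
   q1   q2  q1 
   q2   q3  q1 
   q3   q4  q1 
 * q4   q4  q4 
(> = start, * = accepting)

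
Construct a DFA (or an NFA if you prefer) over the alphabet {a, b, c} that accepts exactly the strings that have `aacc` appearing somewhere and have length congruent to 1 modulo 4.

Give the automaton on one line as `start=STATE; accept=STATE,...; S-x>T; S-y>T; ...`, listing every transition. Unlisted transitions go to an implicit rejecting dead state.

Build one automaton per condition and run them in lockstep. One (5 states) tracks whether and how much of `aacc` has been seen; the other (4 states) tracks the input length modulo 4. Each combined state is a pair, one component from each; accept when both components accept.
          a    b    c  
>  q0     q1   q2   q2 
   q1     q3   q4   q4 
   q2     q5   q4   q4 
   q3     q6   q7   q8 
   q4     q9   q7   q7 
   q5     q6   q7   q7 
   q6    q10   q0  q11 
   q7    q12   q0   q0 
   q8    q12   q0  q13 
   q9    q10   q0   q0 
   q10   q14   q2  q15 
   q11    q1   q2  q16 
   q12   q14   q2   q2 
   q13   q16  q16  q16 
   q14    q3   q4  q17 
   q15    q5   q4  q18 
 * q16   q18  q18  q18 
   q17    q9   q7  q19 
   q18   q19  q19  q19 
   q19   q13  q13  q13 
(> = start, * = accepting)

start=q0; accept=q16; q0-a>q1; q0-b>q2; q0-c>q2; q1-a>q3; q1-b>q4; q1-c>q4; q2-a>q5; q2-b>q4; q2-c>q4; q3-a>q6; q3-b>q7; q3-c>q8; q4-a>q9; q4-b>q7; q4-c>q7; q5-a>q6; q5-b>q7; q5-c>q7; q6-a>q10; q6-b>q0; q6-c>q11; q7-a>q12; q7-b>q0; q7-c>q0; q8-a>q12; q8-b>q0; q8-c>q13; q9-a>q10; q9-b>q0; q9-c>q0; q10-a>q14; q10-b>q2; q10-c>q15; q11-a>q1; q11-b>q2; q11-c>q16; q12-a>q14; q12-b>q2; q12-c>q2; q13-a>q16; q13-b>q16; q13-c>q16; q14-a>q3; q14-b>q4; q14-c>q17; q15-a>q5; q15-b>q4; q15-c>q18; q16-a>q18; q16-b>q18; q16-c>q18; q17-a>q9; q17-b>q7; q17-c>q19; q18-a>q19; q18-b>q19; q18-c>q19; q19-a>q13; q19-b>q13; q19-c>q13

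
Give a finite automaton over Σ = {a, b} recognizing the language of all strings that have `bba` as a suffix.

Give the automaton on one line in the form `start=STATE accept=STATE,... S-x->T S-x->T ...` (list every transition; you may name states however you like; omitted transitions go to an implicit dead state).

Let each state record the length of the longest suffix of the input read so far that is also a prefix of `bba`. q1 means the last symbol is `b`; q2 means the last 2 symbols are `bb`; q3 means the last 3 symbols are `bba`. Accept only at q3, where the string currently ends in `bba`.
4 states suffice.
        a   b  
>  q0   q0  q1 
   q1   q0  q2 
   q2   q3  q2 
 * q3   q0  q1 
(> = start, * = accepting)

start=q0 accept=q3 q0-a->q0 q0-b->q1 q1-a->q0 q1-b->q2 q2-a->q3 q2-b->q2 q3-a->q0 q3-b->q1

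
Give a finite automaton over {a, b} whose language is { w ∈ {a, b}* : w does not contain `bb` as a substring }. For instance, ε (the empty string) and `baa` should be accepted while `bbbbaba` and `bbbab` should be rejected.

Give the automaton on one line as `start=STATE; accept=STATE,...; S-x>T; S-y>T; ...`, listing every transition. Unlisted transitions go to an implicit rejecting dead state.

start=q0; accept=q0,q1; q0-a>q0; q0-b>q1; q1-a>q0; q1-b>q2; q2-a>q2; q2-b>q2

This is the complement of 'contains `bb`'. Use the same substring-matching states — q0 through q2 holding how much of `bb` has just been matched — but flip the accepting set: everything except the trap q2 accepts.
3 states suffice.
        a   b  
>* q0   q0  q1 
 * q1   q0  q2 
   q2   q2  q2 
(> = start, * = accepting)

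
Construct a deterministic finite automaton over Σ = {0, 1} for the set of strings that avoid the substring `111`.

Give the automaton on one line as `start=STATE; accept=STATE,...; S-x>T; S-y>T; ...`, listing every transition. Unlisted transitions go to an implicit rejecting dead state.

This is the complement of 'contains `111`'. Use the same substring-matching states — s0 through s3 holding how much of `111` has just been matched — but flip the accepting set: everything except the trap s3 accepts.
A 4-state machine:
        0   1  
>* s0   s0  s1 
 * s1   s0  s2 
 * s2   s0  s3 
   s3   s3  s3 
(> = start, * = accepting)

start=s0; accept=s0,s1,s2; s0-0>s0; s0-1>s1; s1-0>s0; s1-1>s2; s2-0>s0; s2-1>s3; s3-0>s3; s3-1>s3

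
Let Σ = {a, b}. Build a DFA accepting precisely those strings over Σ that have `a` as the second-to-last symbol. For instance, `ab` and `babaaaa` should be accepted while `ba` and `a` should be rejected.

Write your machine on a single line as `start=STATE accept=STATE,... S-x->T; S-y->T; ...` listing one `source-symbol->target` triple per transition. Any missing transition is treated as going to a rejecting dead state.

Because acceptance depends on a position counted from the end, the machine has to buffer the most recent 2 symbols. Make each state the string of the last up-to-2 symbols read; on input `x` shift the window left and append `x`. Accept when the buffered window has length 2 and begins with `a`.
A 7-state machine:
        a   b  
>  q0   q1  q2 
   q1   q3  q4 
   q2   q5  q6 
 * q3   q3  q4 
 * q4   q5  q6 
   q5   q3  q4 
   q6   q5  q6 
(> = start, * = accepting)

start=q0; accept=q3,q4; q0-a->q1; q0-b->q2; q1-a->q3; q1-b->q4; q2-a->q5; q2-b->q6; q3-a->q3; q3-b->q4; q4-a->q5; q4-b->q6; q5-a->q3; q5-b->q4; q6-a->q5; q6-b->q6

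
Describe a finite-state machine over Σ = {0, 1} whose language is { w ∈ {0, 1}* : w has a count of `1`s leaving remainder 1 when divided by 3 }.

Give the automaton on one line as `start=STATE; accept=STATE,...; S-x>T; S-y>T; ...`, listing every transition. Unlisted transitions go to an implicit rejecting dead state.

The only thing that matters is how many `1`s have appeared, reduced mod 3. Use one state per residue: S0 for 0, …, S2 for 2. Reading `1` moves to the next residue; anything else stays put. S1 is accepting.
3 states suffice.
        0   1  
>  S0   S0  S1 
 * S1   S1  S2 
   S2   S2  S0 
(> = start, * = accepting)

start=S0; accept=S1; S0-0>S0; S0-1>S1; S1-0>S1; S1-1>S2; S2-0>S2; S2-1>S0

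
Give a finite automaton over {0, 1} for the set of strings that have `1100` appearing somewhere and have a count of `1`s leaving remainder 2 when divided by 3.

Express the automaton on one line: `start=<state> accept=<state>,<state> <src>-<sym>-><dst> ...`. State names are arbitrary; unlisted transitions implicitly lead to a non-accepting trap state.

start=S0 accept=S8 S0-0->S0 S0-1->S1 S1-0->S2 S1-1->S3 S2-0->S2 S2-1->S4 S3-0->S5 S3-1->S6 S4-0->S7 S4-1->S6 S5-0->S8 S5-1->S9 S6-0->S10 S6-1->S11 S7-0->S7 S7-1->S9 S8-0->S8 S8-1->S12 S9-0->S0 S9-1->S11 S10-0->S12 S10-1->S1 S11-0->S13 S11-1->S3 S12-0->S12 S12-1->S14 S13-0->S14 S13-1->S4 S14-0->S14 S14-1->S8

Run two small machines in parallel and take their product. One (5 states) tracks whether and how much of `1100` has been seen; the other (3 states) tracks the count of `1`s modulo 3. Each combined state is a pair, one component from each; accept when both components accept.
15 states suffice.
          0    1  
>  S0     S0   S1 
   S1     S2   S3 
   S2     S2   S4 
   S3     S5   S6 
   S4     S7   S6 
   S5     S8   S9 
   S6    S10  S11 
   S7     S7   S9 
 * S8     S8  S12 
   S9     S0  S11 
   S10   S12   S1 
   S11   S13   S3 
   S12   S12  S14 
   S13   S14   S4 
   S14   S14   S8 
(> = start, * = accepting)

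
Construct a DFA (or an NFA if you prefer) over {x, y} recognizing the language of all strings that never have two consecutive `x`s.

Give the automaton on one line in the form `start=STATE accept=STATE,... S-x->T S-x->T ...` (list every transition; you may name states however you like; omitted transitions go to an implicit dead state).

start=q0 accept=q0,q1 q0-x->q1 q0-y->q0 q1-x->q2 q1-y->q0 q2-x->q2 q2-y->q2

Track partial matches of the forbidden pattern `xx`. State q2 is a dead state reached once `xx` has occurred; every other state accepts. q0 means no part of `xx` is currently matched.
3 states suffice.
        x   y  
>* q0   q1  q0 
 * q1   q2  q0 
   q2   q2  q2 
(> = start, * = accepting)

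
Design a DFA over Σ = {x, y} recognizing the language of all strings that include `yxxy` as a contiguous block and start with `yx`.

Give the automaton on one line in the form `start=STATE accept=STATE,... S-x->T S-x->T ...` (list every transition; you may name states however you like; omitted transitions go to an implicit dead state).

start=q0 accept=q7 q0-x->q1 q0-y->q2 q1-x->q1 q1-y->q1 q2-x->q3 q2-y->q1 q3-x->q4 q3-y->q5 q4-x->q6 q4-y->q7 q5-x->q3 q5-y->q5 q6-x->q6 q6-y->q5 q7-x->q7 q7-y->q7

Build one automaton per condition and run them in lockstep. One (5 states) tracks whether and how much of `yxxy` has been seen; the other (4 states) tracks whether the input so far still matches the prefix `yx`. Each combined state is a pair, one component from each; accept when both components accept. After merging equivalent states the machine shrinks.
8 states suffice.
        x   y  
>  q0   q1  q2 
   q1   q1  q1 
   q2   q3  q1 
   q3   q4  q5 
   q4   q6  q7 
   q5   q3  q5 
   q6   q6  q5 
 * q7   q7  q7 
(> = start, * = accepting)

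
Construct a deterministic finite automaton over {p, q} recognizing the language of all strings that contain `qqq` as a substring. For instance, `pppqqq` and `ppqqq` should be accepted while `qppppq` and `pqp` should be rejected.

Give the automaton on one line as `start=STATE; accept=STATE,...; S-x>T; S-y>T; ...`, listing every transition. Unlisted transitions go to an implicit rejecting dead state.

Track how much of `qqq` has been matched so far: state S0 is no progress, S3 is the absorbing accept state reached once `qqq` has occurred. Intermediate states record partial matches; on a mismatch, fall back to the longest reusable overlap.
        p   q  
>  S0   S0  S1 
   S1   S0  S2 
   S2   S0  S3 
 * S3   S3  S3 
(> = start, * = accepting)

start=S0; accept=S3; S0-p>S0; S0-q>S1; S1-p>S0; S1-q>S2; S2-p>S0; S2-q>S3; S3-p>S3; S3-q>S3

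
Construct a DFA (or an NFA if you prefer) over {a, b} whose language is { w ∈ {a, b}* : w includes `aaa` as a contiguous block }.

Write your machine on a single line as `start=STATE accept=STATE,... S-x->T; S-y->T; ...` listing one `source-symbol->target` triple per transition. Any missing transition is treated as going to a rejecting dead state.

start=S0; accept=S3; S0-a->S1; S0-b->S0; S1-a->S2; S1-b->S0; S2-a->S3; S2-b->S0; S3-a->S3; S3-b->S3

Track how much of `aaa` has been matched so far: state S0 is no progress, S3 is the absorbing accept state reached once `aaa` has occurred. Intermediate states record partial matches; on a mismatch, fall back to the longest reusable overlap.
4 states suffice.
        a   b  
>  S0   S1  S0 
   S1   S2  S0 
   S2   S3  S0 
 * S3   S3  S3 
(> = start, * = accepting)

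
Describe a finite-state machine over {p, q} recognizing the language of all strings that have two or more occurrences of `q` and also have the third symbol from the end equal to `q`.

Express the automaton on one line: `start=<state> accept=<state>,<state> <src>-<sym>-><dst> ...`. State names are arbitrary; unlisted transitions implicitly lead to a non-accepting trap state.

Handle the two conditions separately and then intersect. The first has 4 states tracking the count of `q`s, saturating at 3; the second has 15 states tracking the last 3 symbols read. A product state is a pair (one from each), accepting exactly when both do. After merging equivalent states the machine shrinks.
11 states suffice.
       p  q 
>  A   A  B 
   B   C  D 
   C   E  F 
   D   G  H 
   E   E  I 
 * F   J  D 
 * G   K  F 
 * H   G  H 
   I   J  D 
   J   K  F 
 * K   E  I 
(> = start, * = accepting)

start=A accept=F,G,H,K A-p->A A-q->B B-p->C B-q->D C-p->E C-q->F D-p->G D-q->H E-p->E E-q->I F-p->J F-q->D G-p->K G-q->F H-p->G H-q->H I-p->J I-q->D J-p->K J-q->F K-p->E K-q->I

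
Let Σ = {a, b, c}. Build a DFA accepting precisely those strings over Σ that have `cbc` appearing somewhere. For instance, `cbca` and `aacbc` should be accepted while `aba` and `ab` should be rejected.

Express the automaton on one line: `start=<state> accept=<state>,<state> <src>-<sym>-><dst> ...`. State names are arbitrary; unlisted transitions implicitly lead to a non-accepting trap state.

Track how much of `cbc` has been matched so far: state s0 is no progress, s3 is the absorbing accept state reached once `cbc` has occurred. Intermediate states record partial matches; on a mismatch, fall back to the longest reusable overlap.
4 states suffice.
        a   b   c  
>  s0   s0  s0  s1 
   s1   s0  s2  s1 
   s2   s0  s0  s3 
 * s3   s3  s3  s3 
(> = start, * = accepting)

start=s0 accept=s3 s0-a->s0 s0-b->s0 s0-c->s1 s1-a->s0 s1-b->s2 s1-c->s1 s2-a->s0 s2-b->s0 s2-c->s3 s3-a->s3 s3-b->s3 s3-c->s3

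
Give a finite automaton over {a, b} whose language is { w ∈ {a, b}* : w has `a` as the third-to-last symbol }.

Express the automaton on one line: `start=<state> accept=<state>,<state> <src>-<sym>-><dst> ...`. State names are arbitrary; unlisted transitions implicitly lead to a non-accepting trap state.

A DFA must remember the last 3 symbols (since which symbol is third-to-last isn't known until the input ends). Use one state per possible window of the last ≤3 symbols; accept from those whose window starts with `a`.
          a    b  
>  q0     q1   q2 
   q1     q3   q4 
   q2     q5   q6 
   q3     q7   q8 
   q4     q9  q10 
   q5    q11  q12 
   q6    q13  q14 
 * q7     q7   q8 
 * q8     q9  q10 
 * q9    q11  q12 
 * q10   q13  q14 
   q11    q7   q8 
   q12    q9  q10 
   q13   q11  q12 
   q14   q13  q14 
(> = start, * = accepting)

start=q0 accept=q7,q8,q9,q10 q0-a->q1 q0-b->q2 q1-a->q3 q1-b->q4 q2-a->q5 q2-b->q6 q3-a->q7 q3-b->q8 q4-a->q9 q4-b->q10 q5-a->q11 q5-b->q12 q6-a->q13 q6-b->q14 q7-a->q7 q7-b->q8 q8-a->q9 q8-b->q10 q9-a->q11 q9-b->q12 q10-a->q13 q10-b->q14 q11-a->q7 q11-b->q8 q12-a->q9 q12-b->q10 q13-a->q11 q13-b->q12 q14-a->q13 q14-b->q14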